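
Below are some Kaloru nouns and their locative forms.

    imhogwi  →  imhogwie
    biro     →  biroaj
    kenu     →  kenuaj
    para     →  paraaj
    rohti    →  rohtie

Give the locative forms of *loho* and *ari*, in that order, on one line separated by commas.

The suffix is conditioned by the last vowel: -e when the last vowel of the stem is a front vowel (*imhogwi*, *rohti*); -aj when the last vowel of the stem is a back vowel (*biro*, *kenu*, *para*).
The last vowel of *loho* is /o/, which is a back vowel, so the suffix is -aj, giving *lohoaj*.
Since the last vowel of *ari* is /i/ (a front vowel), it takes -e, giving *arie*.

lohoaj, arie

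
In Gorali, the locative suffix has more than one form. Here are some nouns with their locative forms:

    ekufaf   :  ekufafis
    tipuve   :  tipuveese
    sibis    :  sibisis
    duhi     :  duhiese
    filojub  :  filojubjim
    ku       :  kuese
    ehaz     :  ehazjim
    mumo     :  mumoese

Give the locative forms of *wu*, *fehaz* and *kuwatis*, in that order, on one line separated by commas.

Looking at the final sound of each stem: -is when the stem ends in a voiceless consonant (*ekufaf*, *sibis*); -jim when the stem ends in a voiced consonant (*filojub*, *ehaz*); -ese when the stem ends in a vowel (*tipuve*, *duhi*, *ku*, *mumo*).
*wu*: final sound = /u/, a vowel → -ese → *wuese*.
*fehaz* — final sound /z/ (a voiced consonant) → -jim → *fehazjim*.
*kuwatis* — final sound /s/ (a voiceless consonant) → -is → *kuwatisis*.

wuese, fehazjim, kuwatisis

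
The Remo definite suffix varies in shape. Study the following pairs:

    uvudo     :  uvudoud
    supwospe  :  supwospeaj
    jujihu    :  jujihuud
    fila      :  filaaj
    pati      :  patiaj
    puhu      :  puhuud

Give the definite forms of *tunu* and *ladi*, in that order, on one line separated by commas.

Looking at the last vowel of each stem: -ud when the last vowel of the stem is a rounded vowel (*uvudo*, *jujihu*, *puhu*); -aj when the last vowel of the stem is an unrounded vowel (*supwospe*, *fila*, *pati*).
The last vowel of *tunu* is /u/, which is a rounded vowel, so the suffix is -ud, giving *tunuud*.
Since the last vowel of *ladi* is /i/ (an unrounded vowel), it takes -aj, giving *ladiaj*.

tunuud, ladiaj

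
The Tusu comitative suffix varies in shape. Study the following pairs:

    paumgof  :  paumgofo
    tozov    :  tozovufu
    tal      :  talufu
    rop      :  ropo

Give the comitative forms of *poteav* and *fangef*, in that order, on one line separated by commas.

The alternation tracks the final consonant of the stem — -o when the stem ends in a voiceless consonant (*paumgof*, *rop*); -ufu when the stem ends in a voiced consonant (*tozov*, *tal*).
The final consonant of *poteav* is /v/, which is voiced, so the suffix is -ufu, giving *poteavufu*.
Since the final consonant of *fangef* is /f/ (voiceless), it takes -o, giving *fangefo*.

poteavufu, fangefo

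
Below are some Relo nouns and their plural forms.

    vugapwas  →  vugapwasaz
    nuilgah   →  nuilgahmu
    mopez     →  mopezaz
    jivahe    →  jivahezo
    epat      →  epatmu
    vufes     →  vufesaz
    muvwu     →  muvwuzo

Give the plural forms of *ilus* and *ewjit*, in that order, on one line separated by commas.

The suffix is conditioned by the final sound: -az when the stem ends in a sibilant (*vugapwas*, *mopez*, *vufes*); -mu when the stem ends in a non-sibilant consonant (*nuilgah*, *epat*); -zo when the stem ends in a vowel (*jivahe*, *muvwu*).
*ilus*: final sound = /s/, a sibilant → -az → *ilusaz*.
The final sound of *ewjit* is /t/, which is a non-sibilant consonant, so the suffix is -mu, giving *ewjitmu*.

ilusaz, ewjitmu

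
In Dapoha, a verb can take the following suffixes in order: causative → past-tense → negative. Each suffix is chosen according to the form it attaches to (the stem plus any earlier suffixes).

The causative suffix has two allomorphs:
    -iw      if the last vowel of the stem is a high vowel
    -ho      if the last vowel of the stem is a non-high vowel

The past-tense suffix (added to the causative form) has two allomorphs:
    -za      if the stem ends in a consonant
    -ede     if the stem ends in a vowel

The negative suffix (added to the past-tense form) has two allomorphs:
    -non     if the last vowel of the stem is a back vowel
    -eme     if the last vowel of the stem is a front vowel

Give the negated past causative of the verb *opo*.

The last vowel of *opo* is /o/, which is a non-high vowel, so the causative suffix is -ho, giving *opoho*.
The causative form *opoho*: final sound = /o/, a vowel → -ede → *opohoede*.
The last vowel of the past-tense form *opohoede* is /e/, which is a front vowel, so the negative suffix is -eme, giving *opohoedeeme*.

opohoedeeme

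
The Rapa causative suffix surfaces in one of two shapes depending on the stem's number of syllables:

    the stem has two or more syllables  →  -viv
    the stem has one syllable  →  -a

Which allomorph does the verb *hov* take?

*hov* (one syllable) → -a.

-a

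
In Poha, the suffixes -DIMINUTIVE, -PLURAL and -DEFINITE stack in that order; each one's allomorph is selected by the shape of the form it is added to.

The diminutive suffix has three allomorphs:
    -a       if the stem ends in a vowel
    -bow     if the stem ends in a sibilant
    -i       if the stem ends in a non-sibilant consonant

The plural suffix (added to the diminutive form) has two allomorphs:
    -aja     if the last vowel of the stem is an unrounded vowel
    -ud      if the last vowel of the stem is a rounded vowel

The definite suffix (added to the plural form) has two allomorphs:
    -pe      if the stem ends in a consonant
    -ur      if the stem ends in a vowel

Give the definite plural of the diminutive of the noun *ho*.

*ho* — final sound /o/ (a vowel) → -a → *hoa*.
Since the last vowel of the diminutive form *hoa* is /a/ (an unrounded vowel), it takes -aja, giving *hoaaja*.
Since the final sound of the plural form *hoaaja* is /a/ (a vowel), it takes -ur, giving *hoaajaur*.

hoaajaur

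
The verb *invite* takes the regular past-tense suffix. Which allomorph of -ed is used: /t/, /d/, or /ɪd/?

/ɪd/

The stem *invite* ends in /t/ or /d/.
The -ed suffix is realized as /ɪd/ after /t, d/; as /t/ after other voiceless consonants; and as /d/ after other voiced sounds.
So -ed on *invite* is pronounced /ɪd/.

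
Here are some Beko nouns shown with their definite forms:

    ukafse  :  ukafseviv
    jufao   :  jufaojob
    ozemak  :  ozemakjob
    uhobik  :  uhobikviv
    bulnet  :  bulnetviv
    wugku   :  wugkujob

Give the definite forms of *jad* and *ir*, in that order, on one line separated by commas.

Looking at the last vowel of each stem: -viv when the last vowel of the stem is a front vowel (*ukafse*, *uhobik*, *bulnet*); -job when the last vowel of the stem is a back vowel (*jufao*, *ozemak*, *wugku*).
The last vowel of *jad* is /a/, which is a back vowel, so the suffix is -job, giving *jadjob*.
The last vowel of *ir* is /i/, which is a front vowel, so the suffix is -viv, giving *irviv*.

jadjob, irviv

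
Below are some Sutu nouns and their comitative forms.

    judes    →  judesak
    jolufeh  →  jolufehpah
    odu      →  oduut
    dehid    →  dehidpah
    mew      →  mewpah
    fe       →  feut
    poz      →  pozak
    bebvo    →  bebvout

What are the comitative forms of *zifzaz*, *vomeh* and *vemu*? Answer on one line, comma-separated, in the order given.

zifzazak, vomehpah, vemuut

Looking at the final sound of each stem: -ak when the stem ends in a sibilant (*judes*, *poz*); -pah when the stem ends in a non-sibilant consonant (*jolufeh*, *dehid*, *mew*); -ut when the stem ends in a vowel (*odu*, *fe*, *bebvo*).
*zifzaz*: final sound = /z/, a sibilant → -ak → *zifzazak*.
*vomeh* — final sound /h/ (a non-sibilant consonant) → -pah → *vomehpah*.
Since the final sound of *vemu* is /u/ (a vowel), it takes -ut, giving *vemuut*.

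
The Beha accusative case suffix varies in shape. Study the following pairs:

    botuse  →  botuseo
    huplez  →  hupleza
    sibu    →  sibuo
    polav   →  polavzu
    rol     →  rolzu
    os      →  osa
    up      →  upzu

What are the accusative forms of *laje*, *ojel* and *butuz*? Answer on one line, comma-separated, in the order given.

lajeo, ojelzu, butuza

The suffix is conditioned by the final sound: -a when the stem ends in a sibilant (*huplez*, *os*); -zu when the stem ends in a non-sibilant consonant (*polav*, *rol*, *up*); -o when the stem ends in a vowel (*botuse*, *sibu*).
*laje* — final sound /e/ (a vowel) → -o → *lajeo*.
*ojel* — final sound /l/ (a non-sibilant consonant) → -zu → *ojelzu*.
Since the final sound of *butuz* is /z/ (a sibilant), it takes -a, giving *butuza*.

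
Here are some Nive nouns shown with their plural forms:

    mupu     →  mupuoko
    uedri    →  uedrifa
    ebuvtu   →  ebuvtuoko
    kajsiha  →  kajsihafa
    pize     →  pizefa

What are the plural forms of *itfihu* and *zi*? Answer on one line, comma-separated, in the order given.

The suffix is conditioned by the last vowel: -oko when the last vowel of the stem is a rounded vowel (*mupu*, *ebuvtu*); -fa when the last vowel of the stem is an unrounded vowel (*uedri*, *kajsiha*, *pize*).
*itfihu* — last vowel /u/ (a rounded vowel) → -oko → *itfihuoko*.
*zi* — last vowel /i/ (an unrounded vowel) → -fa → *zifa*.

itfihuoko, zifa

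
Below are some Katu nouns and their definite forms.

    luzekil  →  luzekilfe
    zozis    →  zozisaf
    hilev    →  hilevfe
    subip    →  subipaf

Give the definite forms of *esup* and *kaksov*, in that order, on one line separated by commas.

The alternation tracks the final consonant of the stem — -af when the stem ends in a voiceless consonant (*zozis*, *subip*); -fe when the stem ends in a voiced consonant (*luzekil*, *hilev*).
*esup* — final consonant /p/ (voiceless) → -af → *esupaf*.
The final consonant of *kaksov* is /v/, which is voiced, so the suffix is -fe, giving *kaksovfe*.

esupaf, kaksovfe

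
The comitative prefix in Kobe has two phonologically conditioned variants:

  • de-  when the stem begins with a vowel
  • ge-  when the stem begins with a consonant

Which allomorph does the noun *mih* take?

ge-

Since the first sound of *mih* is /m/ (a consonant), it takes ge-.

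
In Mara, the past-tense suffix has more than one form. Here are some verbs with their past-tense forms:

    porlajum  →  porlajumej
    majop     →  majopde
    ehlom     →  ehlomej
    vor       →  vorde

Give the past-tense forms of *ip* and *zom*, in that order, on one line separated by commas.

The pattern is nasality of the final consonant: -ej when the stem ends in a nasal (*porlajum*, *ehlom*); -de when the stem ends in a non-nasal consonant (*majop*, *vor*).
*ip*: final consonant = /p/, non-nasal → -de → *ipde*.
*zom* — final consonant /m/ (a nasal) → -ej → *zomej*.

ipde, zomej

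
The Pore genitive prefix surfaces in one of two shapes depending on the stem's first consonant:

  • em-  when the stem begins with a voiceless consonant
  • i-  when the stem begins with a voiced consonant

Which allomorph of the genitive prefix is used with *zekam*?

*zekam* — first consonant /z/ (voiced) → i-.

i-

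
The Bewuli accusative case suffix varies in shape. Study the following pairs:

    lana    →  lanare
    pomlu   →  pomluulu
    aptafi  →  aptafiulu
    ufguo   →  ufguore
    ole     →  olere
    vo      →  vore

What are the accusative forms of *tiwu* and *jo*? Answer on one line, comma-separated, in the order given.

tiwuulu, jore

The alternation tracks the last vowel of the stem — -ulu when the last vowel of the stem is a high vowel (*pomlu*, *aptafi*); -re when the last vowel of the stem is a non-high vowel (*lana*, *ufguo*, *ole*, *vo*).
*tiwu* — last vowel /u/ (a high vowel) → -ulu → *tiwuulu*.
*jo* — last vowel /o/ (a non-high vowel) → -re → *jore*.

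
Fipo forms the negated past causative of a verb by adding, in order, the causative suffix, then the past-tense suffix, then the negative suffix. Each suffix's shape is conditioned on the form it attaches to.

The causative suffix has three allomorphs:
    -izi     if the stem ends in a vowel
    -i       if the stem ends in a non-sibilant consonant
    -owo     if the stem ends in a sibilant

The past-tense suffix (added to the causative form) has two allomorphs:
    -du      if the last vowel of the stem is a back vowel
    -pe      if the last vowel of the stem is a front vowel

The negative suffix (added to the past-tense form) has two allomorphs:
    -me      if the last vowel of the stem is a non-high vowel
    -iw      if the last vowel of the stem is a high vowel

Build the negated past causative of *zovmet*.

Since the final sound of *zovmet* is /t/ (a non-sibilant consonant), it takes -i, giving *zovmeti*.
The causative form *zovmeti* — last vowel /i/ (a front vowel) → -pe → *zovmetipe*.
Since the last vowel of the past-tense form *zovmetipe* is /e/ (a non-high vowel), it takes -me, giving *zovmetipeme*.

zovmetipeme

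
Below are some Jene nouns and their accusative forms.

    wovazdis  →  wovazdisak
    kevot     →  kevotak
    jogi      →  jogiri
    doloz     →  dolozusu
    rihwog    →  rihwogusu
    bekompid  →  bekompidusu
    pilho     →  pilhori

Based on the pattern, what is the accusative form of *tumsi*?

tumsiri

The suffix is conditioned by the final sound: -ak when the stem ends in a voiceless consonant (*wovazdis*, *kevot*); -usu when the stem ends in a voiced consonant (*doloz*, *rihwog*, *bekompid*); -ri when the stem ends in a vowel (*jogi*, *pilho*).
*tumsi* — final sound /i/ (a vowel) → -ri → *tumsiri*.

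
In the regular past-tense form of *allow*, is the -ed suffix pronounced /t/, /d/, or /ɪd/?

/d/

The stem *allow* ends in a voiced sound other than /d/.
The -ed suffix is realized as /ɪd/ after /t, d/; as /t/ after other voiceless consonants; and as /d/ after other voiced sounds.
So -ed on *allow* is pronounced /d/.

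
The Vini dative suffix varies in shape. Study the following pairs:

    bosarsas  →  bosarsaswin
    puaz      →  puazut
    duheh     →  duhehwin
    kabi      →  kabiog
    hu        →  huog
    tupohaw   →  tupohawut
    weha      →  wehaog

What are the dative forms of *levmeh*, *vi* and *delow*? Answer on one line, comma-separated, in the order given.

The suffix is conditioned by the final sound: -win when the stem ends in a voiceless consonant (*bosarsas*, *duheh*); -ut when the stem ends in a voiced consonant (*puaz*, *tupohaw*); -og when the stem ends in a vowel (*kabi*, *hu*, *weha*).
The final sound of *levmeh* is /h/, which is a voiceless consonant, so the suffix is -win, giving *levmehwin*.
*vi*: final sound = /i/, a vowel → -og → *viog*.
*delow*: final sound = /w/, a voiced consonant → -ut → *delowut*.

levmehwin, viog, delowut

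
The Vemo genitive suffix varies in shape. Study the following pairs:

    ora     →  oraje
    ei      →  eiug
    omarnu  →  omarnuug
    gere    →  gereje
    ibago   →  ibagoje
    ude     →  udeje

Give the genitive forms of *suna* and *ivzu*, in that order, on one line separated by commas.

Looking at the last vowel of each stem: -ug when the last vowel of the stem is a high vowel (*ei*, *omarnu*); -je when the last vowel of the stem is a non-high vowel (*ora*, *gere*, *ibago*, *ude*).
*suna* — last vowel /a/ (a non-high vowel) → -je → *sunaje*.
The last vowel of *ivzu* is /u/, which is a high vowel, so the suffix is -ug, giving *ivzuug*.

sunaje, ivzuug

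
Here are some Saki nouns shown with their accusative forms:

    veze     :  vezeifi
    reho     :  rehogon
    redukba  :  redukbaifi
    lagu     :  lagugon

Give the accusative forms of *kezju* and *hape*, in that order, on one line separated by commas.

kezjugon, hapeifi

The alternation tracks the last vowel of the stem — -gon when the last vowel of the stem is a rounded vowel (*reho*, *lagu*); -ifi when the last vowel of the stem is an unrounded vowel (*veze*, *redukba*).
The last vowel of *kezju* is /u/, which is a rounded vowel, so the suffix is -gon, giving *kezjugon*.
The last vowel of *hape* is /e/, which is an unrounded vowel, so the suffix is -ifi, giving *hapeifi*.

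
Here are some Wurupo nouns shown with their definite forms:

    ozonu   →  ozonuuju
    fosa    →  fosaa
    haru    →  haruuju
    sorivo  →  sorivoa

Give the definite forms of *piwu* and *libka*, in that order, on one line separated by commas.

The suffix is conditioned by the last vowel: -uju when the last vowel of the stem is a high vowel (*ozonu*, *haru*); -a when the last vowel of the stem is a non-high vowel (*fosa*, *sorivo*).
The last vowel of *piwu* is /u/, which is a high vowel, so the suffix is -uju, giving *piwuuju*.
*libka*: last vowel = /a/, a non-high vowel → -a → *libkaa*.

piwuuju, libkaa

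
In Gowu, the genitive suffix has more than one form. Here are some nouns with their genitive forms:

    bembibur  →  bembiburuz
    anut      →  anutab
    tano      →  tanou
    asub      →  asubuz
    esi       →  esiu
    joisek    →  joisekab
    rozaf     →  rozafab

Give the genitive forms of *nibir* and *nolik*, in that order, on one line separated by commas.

nibiruz, nolikab

The suffix is conditioned by the final sound: -ab when the stem ends in a voiceless consonant (*anut*, *joisek*, *rozaf*); -uz when the stem ends in a voiced consonant (*bembibur*, *asub*); -u when the stem ends in a vowel (*tano*, *esi*).
Since the final sound of *nibir* is /r/ (a voiced consonant), it takes -uz, giving *nibiruz*.
The final sound of *nolik* is /k/, which is a voiceless consonant, so the suffix is -ab, giving *nolikab*.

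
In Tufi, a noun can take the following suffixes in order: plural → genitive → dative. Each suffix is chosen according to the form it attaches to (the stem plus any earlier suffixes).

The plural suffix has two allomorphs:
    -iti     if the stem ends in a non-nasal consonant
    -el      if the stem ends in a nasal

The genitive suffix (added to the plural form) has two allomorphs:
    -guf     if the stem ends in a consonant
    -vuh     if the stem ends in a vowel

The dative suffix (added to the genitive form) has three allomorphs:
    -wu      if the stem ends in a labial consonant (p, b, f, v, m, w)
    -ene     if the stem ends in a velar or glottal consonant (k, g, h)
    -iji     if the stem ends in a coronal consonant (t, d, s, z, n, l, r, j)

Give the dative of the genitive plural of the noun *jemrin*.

jemrinelgufwu

*jemrin* — final consonant /n/ (a nasal) → -el → *jemrinel*.
Since the final sound of the plural form *jemrinel* is /l/ (a consonant), it takes -guf, giving *jemrinelguf*.
The final consonant of the genitive form *jemrinelguf* is /f/, which is labial, so the dative suffix is -wu, giving *jemrinelgufwu*.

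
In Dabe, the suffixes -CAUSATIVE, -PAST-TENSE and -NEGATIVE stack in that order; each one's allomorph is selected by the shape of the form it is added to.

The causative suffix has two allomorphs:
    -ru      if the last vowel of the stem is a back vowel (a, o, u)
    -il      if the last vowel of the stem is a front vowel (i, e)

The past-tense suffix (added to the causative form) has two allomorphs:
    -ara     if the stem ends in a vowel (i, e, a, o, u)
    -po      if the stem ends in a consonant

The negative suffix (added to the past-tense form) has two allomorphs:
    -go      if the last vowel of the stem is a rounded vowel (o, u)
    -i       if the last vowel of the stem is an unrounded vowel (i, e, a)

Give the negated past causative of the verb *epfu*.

epfuruarai

*epfu* — last vowel /u/ (a back vowel) → -ru → *epfuru*.
The final sound of the causative form *epfuru* is /u/, which is a vowel, so the past-tense suffix is -ara, giving *epfuruara*.
The past-tense form *epfuruara* — last vowel /a/ (an unrounded vowel) → -i → *epfuruarai*.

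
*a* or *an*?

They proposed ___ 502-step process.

a

The indefinite article is chosen by the initial *sound* of the following word, not its spelling.
The number *502* is spoken "five hundred …", beginning with /faɪv/ — a consonant sound.
So the article is *a*: They proposed a 502-step process.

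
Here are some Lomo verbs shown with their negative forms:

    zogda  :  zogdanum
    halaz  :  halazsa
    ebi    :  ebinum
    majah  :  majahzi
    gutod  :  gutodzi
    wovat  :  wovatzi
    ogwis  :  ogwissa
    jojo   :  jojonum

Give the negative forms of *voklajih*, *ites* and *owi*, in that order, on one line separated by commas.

voklajihzi, itessa, owinum

Looking at the final sound of each stem: -sa when the stem ends in a sibilant (*halaz*, *ogwis*); -zi when the stem ends in a non-sibilant consonant (*majah*, *gutod*, *wovat*); -num when the stem ends in a vowel (*zogda*, *ebi*, *jojo*).
*voklajih* — final sound /h/ (a non-sibilant consonant) → -zi → *voklajihzi*.
*ites*: final sound = /s/, a sibilant → -sa → *itessa*.
*owi* — final sound /i/ (a vowel) → -num → *owinum*.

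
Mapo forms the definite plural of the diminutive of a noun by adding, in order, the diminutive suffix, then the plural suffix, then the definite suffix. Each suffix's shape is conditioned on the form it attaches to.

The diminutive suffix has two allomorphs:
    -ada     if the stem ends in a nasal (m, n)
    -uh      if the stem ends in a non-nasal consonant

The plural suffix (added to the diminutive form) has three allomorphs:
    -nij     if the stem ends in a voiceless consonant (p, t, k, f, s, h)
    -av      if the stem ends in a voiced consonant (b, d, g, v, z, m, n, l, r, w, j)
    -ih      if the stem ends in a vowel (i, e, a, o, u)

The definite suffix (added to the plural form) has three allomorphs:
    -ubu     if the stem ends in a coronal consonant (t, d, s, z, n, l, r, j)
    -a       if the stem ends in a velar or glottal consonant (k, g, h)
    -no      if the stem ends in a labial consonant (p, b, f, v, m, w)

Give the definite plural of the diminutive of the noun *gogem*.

gogemadaiha

Since the final consonant of *gogem* is /m/ (a nasal), it takes -ada, giving *gogemada*.
The final sound of the diminutive form *gogemada* is /a/, which is a vowel, so the plural suffix is -ih, giving *gogemadaih*.
The plural form *gogemadaih* — final consonant /h/ (velar/glottal) → -a → *gogemadaiha*.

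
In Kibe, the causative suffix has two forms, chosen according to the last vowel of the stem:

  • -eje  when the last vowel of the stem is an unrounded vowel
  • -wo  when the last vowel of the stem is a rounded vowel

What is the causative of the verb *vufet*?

*vufet*: last vowel = /e/, an unrounded vowel → -eje → *vufeteje*.

vufeteje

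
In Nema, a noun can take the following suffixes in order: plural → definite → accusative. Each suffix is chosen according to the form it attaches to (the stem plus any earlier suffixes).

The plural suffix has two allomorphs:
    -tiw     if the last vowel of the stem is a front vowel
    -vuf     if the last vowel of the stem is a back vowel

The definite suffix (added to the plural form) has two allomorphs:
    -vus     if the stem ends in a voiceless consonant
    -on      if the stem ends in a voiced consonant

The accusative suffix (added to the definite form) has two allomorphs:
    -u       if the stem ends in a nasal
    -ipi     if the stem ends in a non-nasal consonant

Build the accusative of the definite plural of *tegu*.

teguvufvusipi

*tegu* — last vowel /u/ (a back vowel) → -vuf → *teguvuf*.
The final consonant of the plural form *teguvuf* is /f/, which is voiceless, so the definite suffix is -vus, giving *teguvufvus*.
The final consonant of the definite form *teguvufvus* is /s/, which is non-nasal, so the accusative suffix is -ipi, giving *teguvufvusipi*.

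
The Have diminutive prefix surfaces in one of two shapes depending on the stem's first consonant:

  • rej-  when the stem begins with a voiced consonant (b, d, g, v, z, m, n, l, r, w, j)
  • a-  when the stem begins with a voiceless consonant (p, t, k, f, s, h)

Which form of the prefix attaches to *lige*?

Since the first consonant of *lige* is /l/ (voiced), it takes rej-.

rej-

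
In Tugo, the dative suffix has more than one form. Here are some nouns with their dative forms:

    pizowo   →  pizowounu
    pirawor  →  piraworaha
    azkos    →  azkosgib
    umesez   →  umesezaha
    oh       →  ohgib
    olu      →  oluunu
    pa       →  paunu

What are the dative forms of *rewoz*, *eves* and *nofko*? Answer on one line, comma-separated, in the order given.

rewozaha, evesgib, nofkounu

The pattern is voicing of the final sound: -gib when the stem ends in a voiceless consonant (*azkos*, *oh*); -aha when the stem ends in a voiced consonant (*pirawor*, *umesez*); -unu when the stem ends in a vowel (*pizowo*, *olu*, *pa*).
Since the final sound of *rewoz* is /z/ (a voiced consonant), it takes -aha, giving *rewozaha*.
The final sound of *eves* is /s/, which is a voiceless consonant, so the suffix is -gib, giving *evesgib*.
*nofko* — final sound /o/ (a vowel) → -unu → *nofkounu*.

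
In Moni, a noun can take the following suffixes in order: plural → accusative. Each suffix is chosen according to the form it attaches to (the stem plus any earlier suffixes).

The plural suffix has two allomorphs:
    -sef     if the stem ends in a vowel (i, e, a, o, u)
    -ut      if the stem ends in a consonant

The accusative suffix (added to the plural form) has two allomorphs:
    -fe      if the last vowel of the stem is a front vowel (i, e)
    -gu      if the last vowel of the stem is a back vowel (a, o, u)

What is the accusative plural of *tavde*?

tavdeseffe

*tavde*: final sound = /e/, a vowel → -sef → *tavdesef*.
The last vowel of the plural form *tavdesef* is /e/, which is a front vowel, so the accusative suffix is -fe, giving *tavdeseffe*.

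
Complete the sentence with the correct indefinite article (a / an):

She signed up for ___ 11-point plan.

The indefinite article is chosen by the initial *sound* of the following word, not its spelling.
The number *11* is spoken "eleven", beginning with /ɪˈlɛvən/ — a vowel sound.
So the article is *an*: She signed up for an 11-point plan.

an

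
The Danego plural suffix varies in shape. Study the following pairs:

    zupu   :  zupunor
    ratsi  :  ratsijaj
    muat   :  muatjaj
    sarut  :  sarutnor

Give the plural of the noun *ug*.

The pattern is rounding harmony: -nor when the last vowel of the stem is a rounded vowel (*zupu*, *sarut*); -jaj when the last vowel of the stem is an unrounded vowel (*ratsi*, *muat*).
*ug* — last vowel /u/ (a rounded vowel) → -nor → *ugnor*.

ugnor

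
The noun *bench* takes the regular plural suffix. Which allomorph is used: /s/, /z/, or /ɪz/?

/ɪz/

The stem *bench* ends in a sibilant (/s, z, ʃ, ʒ, tʃ, dʒ/).
The plural suffix surfaces as /ɪz/ after sibilants, /s/ after other voiceless consonants, and /z/ after other voiced sounds.
So the plural -s on *bench* is pronounced /ɪz/.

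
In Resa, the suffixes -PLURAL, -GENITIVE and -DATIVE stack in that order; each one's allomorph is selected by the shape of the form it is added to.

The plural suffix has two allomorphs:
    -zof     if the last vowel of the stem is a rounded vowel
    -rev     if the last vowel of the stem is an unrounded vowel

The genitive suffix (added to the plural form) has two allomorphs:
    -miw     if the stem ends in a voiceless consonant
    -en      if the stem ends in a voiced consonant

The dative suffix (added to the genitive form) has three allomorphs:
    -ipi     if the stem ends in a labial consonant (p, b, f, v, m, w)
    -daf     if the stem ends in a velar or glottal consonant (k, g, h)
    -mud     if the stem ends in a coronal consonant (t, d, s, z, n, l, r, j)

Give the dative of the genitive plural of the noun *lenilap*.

Since the last vowel of *lenilap* is /a/ (an unrounded vowel), it takes -rev, giving *lenilaprev*.
The plural form *lenilaprev*: final consonant = /v/, voiced → -en → *lenilapreven*.
Since the final consonant of the genitive form *lenilapreven* is /n/ (coronal), it takes -mud, giving *lenilaprevenmud*.

lenilaprevenmud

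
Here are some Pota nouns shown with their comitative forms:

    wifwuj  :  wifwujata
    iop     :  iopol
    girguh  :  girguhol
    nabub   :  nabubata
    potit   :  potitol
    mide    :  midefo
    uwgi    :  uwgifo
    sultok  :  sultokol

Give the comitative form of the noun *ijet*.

ijetol

Looking at the final sound of each stem: -ol when the stem ends in a voiceless consonant (*iop*, *girguh*, *potit*, *sultok*); -ata when the stem ends in a voiced consonant (*wifwuj*, *nabub*); -fo when the stem ends in a vowel (*mide*, *uwgi*).
*ijet* — final sound /t/ (a voiceless consonant) → -ol → *ijetol*.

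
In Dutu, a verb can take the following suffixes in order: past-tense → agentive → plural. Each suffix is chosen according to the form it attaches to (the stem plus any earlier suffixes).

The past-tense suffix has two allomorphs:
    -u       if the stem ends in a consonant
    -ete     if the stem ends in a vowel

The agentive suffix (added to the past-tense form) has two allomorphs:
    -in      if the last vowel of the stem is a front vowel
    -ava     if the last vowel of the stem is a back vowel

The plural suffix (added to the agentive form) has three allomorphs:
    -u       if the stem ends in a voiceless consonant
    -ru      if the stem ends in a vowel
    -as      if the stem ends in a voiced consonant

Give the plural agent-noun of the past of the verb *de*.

deeteinas

*de*: final sound = /e/, a vowel → -ete → *deete*.
The past-tense form *deete* — last vowel /e/ (a front vowel) → -in → *deetein*.
Since the final sound of the agentive form *deetein* is /n/ (a voiced consonant), it takes -as, giving *deeteinas*.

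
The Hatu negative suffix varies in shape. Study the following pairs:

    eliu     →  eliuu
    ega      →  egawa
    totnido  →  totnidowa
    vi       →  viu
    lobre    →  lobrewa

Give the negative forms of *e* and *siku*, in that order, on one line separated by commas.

ewa, sikuu

The suffix is conditioned by the last vowel: -u when the last vowel of the stem is a high vowel (*eliu*, *vi*); -wa when the last vowel of the stem is a non-high vowel (*ega*, *totnido*, *lobre*).
*e*: last vowel = /e/, a non-high vowel → -wa → *ewa*.
The last vowel of *siku* is /u/, which is a high vowel, so the suffix is -u, giving *sikuu*.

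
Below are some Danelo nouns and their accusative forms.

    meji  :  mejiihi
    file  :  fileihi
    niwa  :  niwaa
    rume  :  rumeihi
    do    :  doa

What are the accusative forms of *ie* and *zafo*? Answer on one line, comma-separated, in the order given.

The alternation tracks the last vowel of the stem — -ihi when the last vowel of the stem is a front vowel (*meji*, *file*, *rume*); -a when the last vowel of the stem is a back vowel (*niwa*, *do*).
*ie* — last vowel /e/ (a front vowel) → -ihi → *ieihi*.
The last vowel of *zafo* is /o/, which is a back vowel, so the suffix is -a, giving *zafoa*.

ieihi, zafoa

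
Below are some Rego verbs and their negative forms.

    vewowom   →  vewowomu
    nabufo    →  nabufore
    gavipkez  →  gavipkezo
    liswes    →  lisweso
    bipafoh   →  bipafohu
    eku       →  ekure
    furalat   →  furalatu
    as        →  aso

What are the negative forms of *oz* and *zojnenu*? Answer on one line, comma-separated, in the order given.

Looking at the final sound of each stem: -o when the stem ends in a sibilant (*gavipkez*, *liswes*, *as*); -u when the stem ends in a non-sibilant consonant (*vewowom*, *bipafoh*, *furalat*); -re when the stem ends in a vowel (*nabufo*, *eku*).
*oz*: final sound = /z/, a sibilant → -o → *ozo*.
Since the final sound of *zojnenu* is /u/ (a vowel), it takes -re, giving *zojnenure*.

ozo, zojnenure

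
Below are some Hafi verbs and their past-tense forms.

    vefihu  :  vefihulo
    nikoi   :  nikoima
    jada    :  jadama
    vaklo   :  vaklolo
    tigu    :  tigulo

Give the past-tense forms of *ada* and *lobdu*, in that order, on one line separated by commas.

Looking at the last vowel of each stem: -lo when the last vowel of the stem is a rounded vowel (*vefihu*, *vaklo*, *tigu*); -ma when the last vowel of the stem is an unrounded vowel (*nikoi*, *jada*).
*ada*: last vowel = /a/, an unrounded vowel → -ma → *adama*.
The last vowel of *lobdu* is /u/, which is a rounded vowel, so the suffix is -lo, giving *lobdulo*.

adama, lobdulo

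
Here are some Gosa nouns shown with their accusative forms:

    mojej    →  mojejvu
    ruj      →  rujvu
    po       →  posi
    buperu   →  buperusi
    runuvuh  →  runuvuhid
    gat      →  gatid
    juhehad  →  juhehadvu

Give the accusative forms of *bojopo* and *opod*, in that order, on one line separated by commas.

The pattern is voicing of the final sound: -id when the stem ends in a voiceless consonant (*runuvuh*, *gat*); -vu when the stem ends in a voiced consonant (*mojej*, *ruj*, *juhehad*); -si when the stem ends in a vowel (*po*, *buperu*).
The final sound of *bojopo* is /o/, which is a vowel, so the suffix is -si, giving *bojoposi*.
*opod*: final sound = /d/, a voiced consonant → -vu → *opodvu*.

bojoposi, opodvu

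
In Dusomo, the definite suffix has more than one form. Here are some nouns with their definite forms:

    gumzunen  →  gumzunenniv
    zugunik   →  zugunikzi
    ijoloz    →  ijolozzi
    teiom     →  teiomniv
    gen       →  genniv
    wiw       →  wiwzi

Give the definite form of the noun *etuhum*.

etuhumniv

The alternation tracks the final consonant of the stem — -niv when the stem ends in a nasal (*gumzunen*, *teiom*, *gen*); -zi when the stem ends in a non-nasal consonant (*zugunik*, *ijoloz*, *wiw*).
*etuhum*: final consonant = /m/, a nasal → -niv → *etuhumniv*.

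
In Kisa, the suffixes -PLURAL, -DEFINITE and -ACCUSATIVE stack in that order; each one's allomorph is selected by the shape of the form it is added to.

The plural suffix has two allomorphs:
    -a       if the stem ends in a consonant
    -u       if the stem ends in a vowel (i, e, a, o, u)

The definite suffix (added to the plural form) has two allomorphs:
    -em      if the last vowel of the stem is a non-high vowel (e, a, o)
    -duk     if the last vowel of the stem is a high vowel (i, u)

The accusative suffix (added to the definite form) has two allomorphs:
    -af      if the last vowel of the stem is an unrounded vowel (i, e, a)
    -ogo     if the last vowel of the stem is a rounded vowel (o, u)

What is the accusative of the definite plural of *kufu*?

kufuudukogo

*kufu*: final sound = /u/, a vowel → -u → *kufuu*.
The plural form *kufuu*: last vowel = /u/, a high vowel → -duk → *kufuuduk*.
The last vowel of the definite form *kufuuduk* is /u/, which is a rounded vowel, so the accusative suffix is -ogo, giving *kufuudukogo*.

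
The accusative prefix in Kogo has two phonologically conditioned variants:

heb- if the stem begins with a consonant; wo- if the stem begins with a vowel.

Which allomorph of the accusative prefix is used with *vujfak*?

heb-

*vujfak*: first sound = /v/, a consonant → heb-.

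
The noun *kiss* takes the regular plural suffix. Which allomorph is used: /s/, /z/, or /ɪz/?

The stem *kiss* ends in a sibilant (/s, z, ʃ, ʒ, tʃ, dʒ/).
The plural suffix surfaces as /ɪz/ after sibilants, /s/ after other voiceless consonants, and /z/ after other voiced sounds.
So the plural -s on *kiss* is pronounced /ɪz/.

/ɪz/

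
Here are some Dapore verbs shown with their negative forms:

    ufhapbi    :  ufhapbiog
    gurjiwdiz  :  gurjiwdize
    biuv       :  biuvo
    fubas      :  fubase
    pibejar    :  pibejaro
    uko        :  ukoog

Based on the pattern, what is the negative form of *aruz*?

aruze

The suffix is conditioned by the final sound: -e when the stem ends in a sibilant (*gurjiwdiz*, *fubas*); -o when the stem ends in a non-sibilant consonant (*biuv*, *pibejar*); -og when the stem ends in a vowel (*ufhapbi*, *uko*).
*aruz*: final sound = /z/, a sibilant → -e → *aruze*.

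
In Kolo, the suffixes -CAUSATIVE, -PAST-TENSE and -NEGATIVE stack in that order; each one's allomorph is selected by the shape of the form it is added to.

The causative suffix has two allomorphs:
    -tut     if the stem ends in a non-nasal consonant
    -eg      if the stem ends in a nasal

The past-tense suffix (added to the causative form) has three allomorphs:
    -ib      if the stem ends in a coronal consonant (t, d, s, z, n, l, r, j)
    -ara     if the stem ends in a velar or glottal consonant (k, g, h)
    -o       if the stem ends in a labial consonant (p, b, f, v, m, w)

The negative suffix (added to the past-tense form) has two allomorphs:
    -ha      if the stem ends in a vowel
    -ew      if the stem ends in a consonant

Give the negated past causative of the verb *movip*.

moviptutibew

Since the final consonant of *movip* is /p/ (non-nasal), it takes -tut, giving *moviptut*.
The causative form *moviptut* — final consonant /t/ (coronal) → -ib → *moviptutib*.
The past-tense form *moviptutib* — final sound /b/ (a consonant) → -ew → *moviptutibew*.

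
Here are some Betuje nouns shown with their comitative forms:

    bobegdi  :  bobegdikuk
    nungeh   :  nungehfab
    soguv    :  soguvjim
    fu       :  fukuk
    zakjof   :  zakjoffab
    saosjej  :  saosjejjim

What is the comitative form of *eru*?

Looking at the final sound of each stem: -fab when the stem ends in a voiceless consonant (*nungeh*, *zakjof*); -jim when the stem ends in a voiced consonant (*soguv*, *saosjej*); -kuk when the stem ends in a vowel (*bobegdi*, *fu*).
The final sound of *eru* is /u/, which is a vowel, so the suffix is -kuk, giving *erukuk*.

erukuk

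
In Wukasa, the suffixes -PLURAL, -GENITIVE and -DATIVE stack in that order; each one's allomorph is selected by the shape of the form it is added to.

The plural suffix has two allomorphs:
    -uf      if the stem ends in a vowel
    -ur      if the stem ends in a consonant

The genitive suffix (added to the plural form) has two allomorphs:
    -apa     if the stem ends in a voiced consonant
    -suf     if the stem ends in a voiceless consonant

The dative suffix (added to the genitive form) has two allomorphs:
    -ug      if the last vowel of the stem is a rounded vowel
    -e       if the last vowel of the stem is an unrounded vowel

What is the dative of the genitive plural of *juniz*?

*juniz*: final sound = /z/, a consonant → -ur → *junizur*.
The plural form *junizur*: final consonant = /r/, voiced → -apa → *junizurapa*.
The last vowel of the genitive form *junizurapa* is /a/, which is an unrounded vowel, so the dative suffix is -e, giving *junizurapae*.

junizurapae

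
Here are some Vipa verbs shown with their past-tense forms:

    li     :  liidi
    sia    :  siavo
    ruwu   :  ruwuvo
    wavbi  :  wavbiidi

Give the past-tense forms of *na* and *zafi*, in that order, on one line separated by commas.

The suffix is conditioned by the last vowel: -idi when the last vowel of the stem is a front vowel (*li*, *wavbi*); -vo when the last vowel of the stem is a back vowel (*sia*, *ruwu*).
The last vowel of *na* is /a/, which is a back vowel, so the suffix is -vo, giving *navo*.
*zafi* — last vowel /i/ (a front vowel) → -idi → *zafiidi*.

navo, zafiidi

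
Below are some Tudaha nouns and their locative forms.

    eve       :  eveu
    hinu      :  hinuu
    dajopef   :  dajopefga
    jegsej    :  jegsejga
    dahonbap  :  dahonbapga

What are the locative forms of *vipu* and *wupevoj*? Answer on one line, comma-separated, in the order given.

vipuu, wupevojga

The pattern is consonant vs. vowel: -ga when the stem ends in a consonant (*dajopef*, *jegsej*, *dahonbap*); -u when the stem ends in a vowel (*eve*, *hinu*).
*vipu* — final sound /u/ (a vowel) → -u → *vipuu*.
The final sound of *wupevoj* is /j/, which is a consonant, so the suffix is -ga, giving *wupevojga*.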